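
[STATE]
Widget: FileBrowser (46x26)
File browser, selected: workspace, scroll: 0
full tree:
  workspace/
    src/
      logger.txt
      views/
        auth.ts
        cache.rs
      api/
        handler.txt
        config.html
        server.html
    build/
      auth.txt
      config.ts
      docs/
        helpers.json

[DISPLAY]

> [-] workspace/                              
    [+] src/                                  
    [+] build/                                
                                              
                                              
                                              
                                              
                                              
                                              
                                              
                                              
                                              
                                              
                                              
                                              
                                              
                                              
                                              
                                              
                                              
                                              
                                              
                                              
                                              
                                              
                                              


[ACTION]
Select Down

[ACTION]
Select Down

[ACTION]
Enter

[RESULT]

  [-] workspace/                              
    [+] src/                                  
  > [-] build/                                
      auth.txt                                
      config.ts                               
      [+] docs/                               
                                              
                                              
                                              
                                              
                                              
                                              
                                              
                                              
                                              
                                              
                                              
                                              
                                              
                                              
                                              
                                              
                                              
                                              
                                              
                                              


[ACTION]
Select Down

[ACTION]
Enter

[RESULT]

  [-] workspace/                              
    [+] src/                                  
    [-] build/                                
    > auth.txt                                
      config.ts                               
      [+] docs/                               
                                              
                                              
                                              
                                              
                                              
                                              
                                              
                                              
                                              
                                              
                                              
                                              
                                              
                                              
                                              
                                              
                                              
                                              
                                              
                                              


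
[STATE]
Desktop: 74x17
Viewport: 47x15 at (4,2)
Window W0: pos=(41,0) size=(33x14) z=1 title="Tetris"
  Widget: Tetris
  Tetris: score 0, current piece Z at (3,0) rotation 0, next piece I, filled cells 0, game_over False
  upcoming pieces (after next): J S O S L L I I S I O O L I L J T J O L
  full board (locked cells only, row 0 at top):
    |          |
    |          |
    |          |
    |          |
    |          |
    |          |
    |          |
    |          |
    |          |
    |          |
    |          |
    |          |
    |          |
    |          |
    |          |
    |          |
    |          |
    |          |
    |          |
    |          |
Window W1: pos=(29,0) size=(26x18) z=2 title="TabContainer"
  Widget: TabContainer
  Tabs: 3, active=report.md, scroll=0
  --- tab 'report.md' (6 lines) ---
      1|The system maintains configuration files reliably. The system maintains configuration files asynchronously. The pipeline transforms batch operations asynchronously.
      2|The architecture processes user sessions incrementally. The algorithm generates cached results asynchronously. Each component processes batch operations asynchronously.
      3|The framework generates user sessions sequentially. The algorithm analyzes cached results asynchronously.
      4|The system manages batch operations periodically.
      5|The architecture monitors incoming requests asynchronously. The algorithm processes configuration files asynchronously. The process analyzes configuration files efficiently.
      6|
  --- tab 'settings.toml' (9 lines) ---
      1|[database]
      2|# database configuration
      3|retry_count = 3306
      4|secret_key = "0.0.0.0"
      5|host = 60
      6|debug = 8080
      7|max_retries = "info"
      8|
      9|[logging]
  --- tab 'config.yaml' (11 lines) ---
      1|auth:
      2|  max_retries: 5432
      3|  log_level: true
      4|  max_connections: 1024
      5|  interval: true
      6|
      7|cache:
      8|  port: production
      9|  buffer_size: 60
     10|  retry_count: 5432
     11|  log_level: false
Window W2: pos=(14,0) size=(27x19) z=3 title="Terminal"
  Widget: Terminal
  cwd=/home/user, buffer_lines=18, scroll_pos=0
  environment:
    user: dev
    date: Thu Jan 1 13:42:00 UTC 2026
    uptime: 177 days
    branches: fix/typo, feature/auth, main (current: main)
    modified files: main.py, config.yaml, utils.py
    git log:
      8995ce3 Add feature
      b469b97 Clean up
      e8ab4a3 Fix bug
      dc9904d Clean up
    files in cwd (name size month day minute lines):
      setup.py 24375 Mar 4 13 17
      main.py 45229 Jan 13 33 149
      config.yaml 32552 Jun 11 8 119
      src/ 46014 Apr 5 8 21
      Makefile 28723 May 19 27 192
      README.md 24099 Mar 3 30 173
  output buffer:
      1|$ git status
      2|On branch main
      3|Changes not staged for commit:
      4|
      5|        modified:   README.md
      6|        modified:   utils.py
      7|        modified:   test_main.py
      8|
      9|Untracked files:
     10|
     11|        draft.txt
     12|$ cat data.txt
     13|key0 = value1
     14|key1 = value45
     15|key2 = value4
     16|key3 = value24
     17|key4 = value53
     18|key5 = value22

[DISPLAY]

          ┠─────────────────────────┨──────────
          ┃$ git status             ┃│ settings
          ┃On branch main           ┃──────────
          ┃Changes not staged for co┃maintains 
          ┃                         ┃cture proc
          ┃        modified:   READM┃rk generat
          ┃        modified:   utils┃manages ba
          ┃        modified:   test_┃cture moni
          ┃                         ┃          
          ┃Untracked files:         ┃          
          ┃                         ┃          
          ┃        draft.txt        ┃          
          ┃$ cat data.txt           ┃          
          ┃key0 = value1            ┃          
          ┃key1 = value45           ┃          


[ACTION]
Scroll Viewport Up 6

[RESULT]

          ┏━━━━━━━━━━━━━━━━━━━━━━━━━┓━━━━━━━━━━
          ┃ Terminal                ┃er        
          ┠─────────────────────────┨──────────
          ┃$ git status             ┃│ settings
          ┃On branch main           ┃──────────
          ┃Changes not staged for co┃maintains 
          ┃                         ┃cture proc
          ┃        modified:   READM┃rk generat
          ┃        modified:   utils┃manages ba
          ┃        modified:   test_┃cture moni
          ┃                         ┃          
          ┃Untracked files:         ┃          
          ┃                         ┃          
          ┃        draft.txt        ┃          
          ┃$ cat data.txt           ┃          


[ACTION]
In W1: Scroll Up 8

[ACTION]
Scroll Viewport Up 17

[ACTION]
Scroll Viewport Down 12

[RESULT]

          ┠─────────────────────────┨──────────
          ┃$ git status             ┃│ settings
          ┃On branch main           ┃──────────
          ┃Changes not staged for co┃maintains 
          ┃                         ┃cture proc
          ┃        modified:   READM┃rk generat
          ┃        modified:   utils┃manages ba
          ┃        modified:   test_┃cture moni
          ┃                         ┃          
          ┃Untracked files:         ┃          
          ┃                         ┃          
          ┃        draft.txt        ┃          
          ┃$ cat data.txt           ┃          
          ┃key0 = value1            ┃          
          ┃key1 = value45           ┃          


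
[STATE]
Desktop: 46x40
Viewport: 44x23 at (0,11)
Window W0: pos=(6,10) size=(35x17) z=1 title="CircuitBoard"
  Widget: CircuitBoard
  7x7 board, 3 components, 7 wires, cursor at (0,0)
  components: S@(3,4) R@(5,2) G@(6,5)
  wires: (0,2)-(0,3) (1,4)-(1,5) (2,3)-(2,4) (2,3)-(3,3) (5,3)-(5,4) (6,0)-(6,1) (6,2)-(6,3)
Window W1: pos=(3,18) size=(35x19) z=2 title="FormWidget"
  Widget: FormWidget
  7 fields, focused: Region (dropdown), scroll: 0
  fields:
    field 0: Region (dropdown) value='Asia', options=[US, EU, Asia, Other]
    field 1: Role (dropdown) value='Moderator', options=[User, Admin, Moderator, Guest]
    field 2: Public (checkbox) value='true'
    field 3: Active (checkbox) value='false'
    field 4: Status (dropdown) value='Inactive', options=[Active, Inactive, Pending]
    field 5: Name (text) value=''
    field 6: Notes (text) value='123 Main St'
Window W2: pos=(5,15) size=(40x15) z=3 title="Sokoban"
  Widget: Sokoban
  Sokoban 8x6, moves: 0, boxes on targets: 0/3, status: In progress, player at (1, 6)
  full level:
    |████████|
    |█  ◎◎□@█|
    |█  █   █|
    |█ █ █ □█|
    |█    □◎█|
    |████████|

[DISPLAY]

      ┃ CircuitBoard                    ┃   
      ┠─────────────────────────────────┨   
      ┃   0 1 2 3 4 5 6                 ┃   
      ┃0  [.]      · ─ ·                ┃   
     ┏━━━━━━━━━━━━━━━━━━━━━━━━━━━━━━━━━━━━━━
     ┃ Sokoban                              
     ┠──────────────────────────────────────
   ┏━┃████████                              
   ┃ ┃█  ◎◎□@█                              
   ┠─┃█  █   █                              
   ┃>┃█ █ █ □█                              
   ┃ ┃█    □◎█                              
   ┃ ┃████████                              
   ┃ ┃Moves: 0  0/3                         
   ┃ ┃                                      
   ┃ ┃                                      
   ┃ ┃                                      
   ┃ ┃                                      
   ┃ ┗━━━━━━━━━━━━━━━━━━━━━━━━━━━━━━━━━━━━━━
   ┃                                 ┃      
   ┃                                 ┃      
   ┃                                 ┃      
   ┃                                 ┃      


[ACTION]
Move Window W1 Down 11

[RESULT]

      ┃ CircuitBoard                    ┃   
      ┠─────────────────────────────────┨   
      ┃   0 1 2 3 4 5 6                 ┃   
      ┃0  [.]      · ─ ·                ┃   
     ┏━━━━━━━━━━━━━━━━━━━━━━━━━━━━━━━━━━━━━━
     ┃ Sokoban                              
     ┠──────────────────────────────────────
     ┃████████                              
     ┃█  ◎◎□@█                              
     ┃█  █   █                              
   ┏━┃█ █ █ □█                              
   ┃ ┃█    □◎█                              
   ┠─┃████████                              
   ┃>┃Moves: 0  0/3                         
   ┃ ┃                                      
   ┃ ┃                                      
   ┃ ┃                                      
   ┃ ┃                                      
   ┃ ┗━━━━━━━━━━━━━━━━━━━━━━━━━━━━━━━━━━━━━━
   ┃  Notes:      [123 Main St      ]┃      
   ┃                                 ┃      
   ┃                                 ┃      
   ┃                                 ┃      


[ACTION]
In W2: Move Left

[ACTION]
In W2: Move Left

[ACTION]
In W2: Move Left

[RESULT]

      ┃ CircuitBoard                    ┃   
      ┠─────────────────────────────────┨   
      ┃   0 1 2 3 4 5 6                 ┃   
      ┃0  [.]      · ─ ·                ┃   
     ┏━━━━━━━━━━━━━━━━━━━━━━━━━━━━━━━━━━━━━━
     ┃ Sokoban                              
     ┠──────────────────────────────────────
     ┃████████                              
     ┃█ □+◎  █                              
     ┃█  █   █                              
   ┏━┃█ █ █ □█                              
   ┃ ┃█    □◎█                              
   ┠─┃████████                              
   ┃>┃Moves: 3  0/3                         
   ┃ ┃                                      
   ┃ ┃                                      
   ┃ ┃                                      
   ┃ ┃                                      
   ┃ ┗━━━━━━━━━━━━━━━━━━━━━━━━━━━━━━━━━━━━━━
   ┃  Notes:      [123 Main St      ]┃      
   ┃                                 ┃      
   ┃                                 ┃      
   ┃                                 ┃      


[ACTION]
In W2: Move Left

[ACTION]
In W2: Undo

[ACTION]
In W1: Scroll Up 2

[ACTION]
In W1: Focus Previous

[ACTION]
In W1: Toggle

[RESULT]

      ┃ CircuitBoard                    ┃   
      ┠─────────────────────────────────┨   
      ┃   0 1 2 3 4 5 6                 ┃   
      ┃0  [.]      · ─ ·                ┃   
     ┏━━━━━━━━━━━━━━━━━━━━━━━━━━━━━━━━━━━━━━
     ┃ Sokoban                              
     ┠──────────────────────────────────────
     ┃████████                              
     ┃█ □+◎  █                              
     ┃█  █   █                              
   ┏━┃█ █ █ □█                              
   ┃ ┃█    □◎█                              
   ┠─┃████████                              
   ┃ ┃Moves: 3  0/3                         
   ┃ ┃                                      
   ┃ ┃                                      
   ┃ ┃                                      
   ┃ ┃                                      
   ┃ ┗━━━━━━━━━━━━━━━━━━━━━━━━━━━━━━━━━━━━━━
   ┃> Notes:      [123 Main St      ]┃      
   ┃                                 ┃      
   ┃                                 ┃      
   ┃                                 ┃      


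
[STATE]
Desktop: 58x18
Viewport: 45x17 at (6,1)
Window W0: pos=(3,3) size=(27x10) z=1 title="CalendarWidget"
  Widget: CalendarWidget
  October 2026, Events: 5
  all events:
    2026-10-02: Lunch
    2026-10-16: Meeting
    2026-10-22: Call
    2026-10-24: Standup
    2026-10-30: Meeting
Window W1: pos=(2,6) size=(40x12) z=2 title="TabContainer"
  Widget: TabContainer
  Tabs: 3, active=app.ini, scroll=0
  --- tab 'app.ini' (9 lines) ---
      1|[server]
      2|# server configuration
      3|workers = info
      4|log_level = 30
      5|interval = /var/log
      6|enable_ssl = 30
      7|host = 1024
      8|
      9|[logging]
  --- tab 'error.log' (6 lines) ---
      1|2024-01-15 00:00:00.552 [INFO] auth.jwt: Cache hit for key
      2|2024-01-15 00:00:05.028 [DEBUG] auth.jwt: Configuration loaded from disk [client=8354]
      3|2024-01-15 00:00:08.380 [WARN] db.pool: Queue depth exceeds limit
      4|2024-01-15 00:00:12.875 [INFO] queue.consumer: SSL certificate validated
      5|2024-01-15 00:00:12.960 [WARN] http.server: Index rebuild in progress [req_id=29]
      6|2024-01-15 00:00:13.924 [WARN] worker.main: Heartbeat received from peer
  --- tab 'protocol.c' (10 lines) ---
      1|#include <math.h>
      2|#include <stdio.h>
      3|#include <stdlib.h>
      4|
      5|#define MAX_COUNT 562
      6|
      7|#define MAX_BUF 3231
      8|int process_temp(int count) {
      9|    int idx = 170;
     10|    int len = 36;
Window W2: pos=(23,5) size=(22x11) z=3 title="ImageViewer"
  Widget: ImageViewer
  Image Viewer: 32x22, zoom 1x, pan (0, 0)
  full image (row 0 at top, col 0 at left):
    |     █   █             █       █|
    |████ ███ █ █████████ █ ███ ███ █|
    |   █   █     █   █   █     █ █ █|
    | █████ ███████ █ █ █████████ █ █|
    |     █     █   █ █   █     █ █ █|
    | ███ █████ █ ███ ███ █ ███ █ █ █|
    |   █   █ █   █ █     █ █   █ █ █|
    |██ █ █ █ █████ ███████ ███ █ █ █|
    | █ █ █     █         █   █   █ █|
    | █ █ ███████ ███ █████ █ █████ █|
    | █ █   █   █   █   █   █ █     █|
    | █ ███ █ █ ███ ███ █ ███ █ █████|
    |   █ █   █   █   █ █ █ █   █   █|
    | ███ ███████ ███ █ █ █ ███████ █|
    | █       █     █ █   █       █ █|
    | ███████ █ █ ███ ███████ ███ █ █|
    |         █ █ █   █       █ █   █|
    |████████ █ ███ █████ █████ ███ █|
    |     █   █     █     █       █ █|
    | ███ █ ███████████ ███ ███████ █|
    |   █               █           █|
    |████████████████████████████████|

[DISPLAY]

                                             
                                             
━━━━━━━━━━━━━━━━━━━━━━━┓                     
alendarWidget          ┃                     
─────────────────┏━━━━━━━━━━━━━━━━━━━━┓      
━━━━━━━━━━━━━━━━━┃ ImageViewer        ┃      
bContainer       ┠────────────────────┨      
─────────────────┃     █   █          ┃      
p.ini]│ error.log┃████ ███ █ █████████┃      
─────────────────┃   █   █     █   █  ┃      
rver]            ┃ █████ ███████ █ █ █┃      
erver configurati┃     █     █   █ █  ┃      
kers = info      ┃ ███ █████ █ ███ ███┃      
_level = 30      ┃   █   █ █   █ █    ┃      
erval = /var/log ┗━━━━━━━━━━━━━━━━━━━━┛      
ble_ssl = 30                       ┃         
━━━━━━━━━━━━━━━━━━━━━━━━━━━━━━━━━━━┛         


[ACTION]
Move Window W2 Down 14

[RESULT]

                                             
                                             
━━━━━━━━━━━━━━━━━━━━━━━┓                     
alendarWidget          ┃                     
───────────────────────┨                     
━━━━━━━━━━━━━━━━━━━━━━━━━━━━━━━━━━━┓         
bContainer       ┏━━━━━━━━━━━━━━━━━━━━┓      
─────────────────┃ ImageViewer        ┃      
p.ini]│ error.log┠────────────────────┨      
─────────────────┃     █   █          ┃      
rver]            ┃████ ███ █ █████████┃      
erver configurati┃   █   █     █   █  ┃      
kers = info      ┃ █████ ███████ █ █ █┃      
_level = 30      ┃     █     █   █ █  ┃      
erval = /var/log ┃ ███ █████ █ ███ ███┃      
ble_ssl = 30     ┃   █   █ █   █ █    ┃      
━━━━━━━━━━━━━━━━━┗━━━━━━━━━━━━━━━━━━━━┛      


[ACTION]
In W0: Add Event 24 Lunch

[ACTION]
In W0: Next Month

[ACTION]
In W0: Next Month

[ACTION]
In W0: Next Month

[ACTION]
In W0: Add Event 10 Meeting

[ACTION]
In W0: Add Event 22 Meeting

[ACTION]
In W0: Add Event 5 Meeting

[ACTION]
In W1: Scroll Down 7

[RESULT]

                                             
                                             
━━━━━━━━━━━━━━━━━━━━━━━┓                     
alendarWidget          ┃                     
───────────────────────┨                     
━━━━━━━━━━━━━━━━━━━━━━━━━━━━━━━━━━━┓         
bContainer       ┏━━━━━━━━━━━━━━━━━━━━┓      
─────────────────┃ ImageViewer        ┃      
p.ini]│ error.log┠────────────────────┨      
─────────────────┃     █   █          ┃      
                 ┃████ ███ █ █████████┃      
gging]           ┃   █   █     █   █  ┃      
                 ┃ █████ ███████ █ █ █┃      
                 ┃     █     █   █ █  ┃      
                 ┃ ███ █████ █ ███ ███┃      
                 ┃   █   █ █   █ █    ┃      
━━━━━━━━━━━━━━━━━┗━━━━━━━━━━━━━━━━━━━━┛      


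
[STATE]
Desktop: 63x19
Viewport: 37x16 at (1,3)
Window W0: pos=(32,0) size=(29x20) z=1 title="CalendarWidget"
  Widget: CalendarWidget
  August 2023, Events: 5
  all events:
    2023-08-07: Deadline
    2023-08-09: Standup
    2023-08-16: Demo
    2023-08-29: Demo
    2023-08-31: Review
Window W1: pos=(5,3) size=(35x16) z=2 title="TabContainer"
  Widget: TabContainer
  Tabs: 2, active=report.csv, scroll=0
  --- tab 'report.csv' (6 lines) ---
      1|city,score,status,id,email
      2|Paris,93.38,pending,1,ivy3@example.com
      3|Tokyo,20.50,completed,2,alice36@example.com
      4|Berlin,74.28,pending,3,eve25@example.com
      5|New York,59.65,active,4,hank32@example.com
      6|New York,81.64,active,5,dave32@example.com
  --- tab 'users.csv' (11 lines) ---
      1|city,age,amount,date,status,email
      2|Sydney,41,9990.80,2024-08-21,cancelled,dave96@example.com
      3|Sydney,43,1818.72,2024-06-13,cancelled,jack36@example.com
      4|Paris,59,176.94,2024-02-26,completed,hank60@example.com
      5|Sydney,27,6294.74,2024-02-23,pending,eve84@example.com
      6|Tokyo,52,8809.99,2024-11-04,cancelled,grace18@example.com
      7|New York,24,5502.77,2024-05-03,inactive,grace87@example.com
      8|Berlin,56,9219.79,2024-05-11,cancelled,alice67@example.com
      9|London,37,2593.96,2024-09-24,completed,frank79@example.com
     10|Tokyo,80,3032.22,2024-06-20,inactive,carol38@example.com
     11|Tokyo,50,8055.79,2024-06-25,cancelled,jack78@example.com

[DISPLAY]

    ┏━━━━━━━━━━━━━━━━━━━━━━━━━━━━━━━━
    ┃ TabContainer                   
    ┠────────────────────────────────
    ┃[report.csv]│ users.csv         
    ┃────────────────────────────────
    ┃city,score,status,id,email      
    ┃Paris,93.38,pending,1,ivy3@examp
    ┃Tokyo,20.50,completed,2,alice36@
    ┃Berlin,74.28,pending,3,eve25@exa
    ┃New York,59.65,active,4,hank32@e
    ┃New York,81.64,active,5,dave32@e
    ┃                                
    ┃                                
    ┃                                
    ┃                                
    ┗━━━━━━━━━━━━━━━━━━━━━━━━━━━━━━━━


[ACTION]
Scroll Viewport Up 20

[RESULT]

                               ┏━━━━━
                               ┃ Cale
                               ┠─────
    ┏━━━━━━━━━━━━━━━━━━━━━━━━━━━━━━━━
    ┃ TabContainer                   
    ┠────────────────────────────────
    ┃[report.csv]│ users.csv         
    ┃────────────────────────────────
    ┃city,score,status,id,email      
    ┃Paris,93.38,pending,1,ivy3@examp
    ┃Tokyo,20.50,completed,2,alice36@
    ┃Berlin,74.28,pending,3,eve25@exa
    ┃New York,59.65,active,4,hank32@e
    ┃New York,81.64,active,5,dave32@e
    ┃                                
    ┃                                


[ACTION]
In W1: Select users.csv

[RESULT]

                               ┏━━━━━
                               ┃ Cale
                               ┠─────
    ┏━━━━━━━━━━━━━━━━━━━━━━━━━━━━━━━━
    ┃ TabContainer                   
    ┠────────────────────────────────
    ┃ report.csv │[users.csv]        
    ┃────────────────────────────────
    ┃city,age,amount,date,status,emai
    ┃Sydney,41,9990.80,2024-08-21,can
    ┃Sydney,43,1818.72,2024-06-13,can
    ┃Paris,59,176.94,2024-02-26,compl
    ┃Sydney,27,6294.74,2024-02-23,pen
    ┃Tokyo,52,8809.99,2024-11-04,canc
    ┃New York,24,5502.77,2024-05-03,i
    ┃Berlin,56,9219.79,2024-05-11,can


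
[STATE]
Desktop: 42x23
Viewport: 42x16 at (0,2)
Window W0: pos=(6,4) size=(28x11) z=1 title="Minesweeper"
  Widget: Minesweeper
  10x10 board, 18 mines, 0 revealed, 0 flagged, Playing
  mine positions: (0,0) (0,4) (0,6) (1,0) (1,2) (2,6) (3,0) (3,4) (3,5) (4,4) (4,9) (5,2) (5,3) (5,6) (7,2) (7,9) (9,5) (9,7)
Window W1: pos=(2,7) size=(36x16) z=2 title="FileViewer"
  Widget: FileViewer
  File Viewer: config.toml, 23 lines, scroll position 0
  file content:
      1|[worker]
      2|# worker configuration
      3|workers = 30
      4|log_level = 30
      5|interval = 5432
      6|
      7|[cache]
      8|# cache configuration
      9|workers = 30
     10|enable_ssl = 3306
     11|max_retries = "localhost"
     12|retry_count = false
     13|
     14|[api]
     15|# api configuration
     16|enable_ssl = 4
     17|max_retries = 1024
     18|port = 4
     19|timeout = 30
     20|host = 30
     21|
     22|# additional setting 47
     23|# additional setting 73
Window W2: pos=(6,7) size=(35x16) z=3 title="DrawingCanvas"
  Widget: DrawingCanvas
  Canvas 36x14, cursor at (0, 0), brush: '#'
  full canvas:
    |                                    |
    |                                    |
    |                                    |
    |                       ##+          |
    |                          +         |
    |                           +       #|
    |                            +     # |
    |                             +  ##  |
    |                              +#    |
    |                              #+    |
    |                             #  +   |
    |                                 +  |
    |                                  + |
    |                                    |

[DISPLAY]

                                          
                                          
      ┏━━━━━━━━━━━━━━━━━━━━━━━━━━┓        
      ┃ Minesweeper              ┃        
      ┠──────────────────────────┨        
  ┏━━━┏━━━━━━━━━━━━━━━━━━━━━━━━━━━━━━━━━┓ 
  ┃ Fi┃ DrawingCanvas                   ┃ 
  ┠───┠─────────────────────────────────┨ 
  ┃[wo┃+                                ┃ 
  ┃# w┃                                 ┃ 
  ┃wor┃                                 ┃ 
  ┃log┃                       ##+       ┃ 
  ┃int┃                          +      ┃ 
  ┃   ┃                           +     ┃ 
  ┃[ca┃                            +    ┃ 
  ┃# c┃                             +  #┃ 


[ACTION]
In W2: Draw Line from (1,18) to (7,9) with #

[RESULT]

                                          
                                          
      ┏━━━━━━━━━━━━━━━━━━━━━━━━━━┓        
      ┃ Minesweeper              ┃        
      ┠──────────────────────────┨        
  ┏━━━┏━━━━━━━━━━━━━━━━━━━━━━━━━━━━━━━━━┓ 
  ┃ Fi┃ DrawingCanvas                   ┃ 
  ┠───┠─────────────────────────────────┨ 
  ┃[wo┃+                                ┃ 
  ┃# w┃                  #              ┃ 
  ┃wor┃                ##               ┃ 
  ┃log┃               #       ##+       ┃ 
  ┃int┃             ##           +      ┃ 
  ┃   ┃            #              +     ┃ 
  ┃[ca┃          ##                +    ┃ 
  ┃# c┃         #                   +  #┃ 


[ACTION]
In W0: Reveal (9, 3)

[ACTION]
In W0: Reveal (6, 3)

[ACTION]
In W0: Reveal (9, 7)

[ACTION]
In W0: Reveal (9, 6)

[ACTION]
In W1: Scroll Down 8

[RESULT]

                                          
                                          
      ┏━━━━━━━━━━━━━━━━━━━━━━━━━━┓        
      ┃ Minesweeper              ┃        
      ┠──────────────────────────┨        
  ┏━━━┏━━━━━━━━━━━━━━━━━━━━━━━━━━━━━━━━━┓ 
  ┃ Fi┃ DrawingCanvas                   ┃ 
  ┠───┠─────────────────────────────────┨ 
  ┃wor┃+                                ┃ 
  ┃ena┃                  #              ┃ 
  ┃max┃                ##               ┃ 
  ┃ret┃               #       ##+       ┃ 
  ┃   ┃             ##           +      ┃ 
  ┃[ap┃            #              +     ┃ 
  ┃# a┃          ##                +    ┃ 
  ┃ena┃         #                   +  #┃ 


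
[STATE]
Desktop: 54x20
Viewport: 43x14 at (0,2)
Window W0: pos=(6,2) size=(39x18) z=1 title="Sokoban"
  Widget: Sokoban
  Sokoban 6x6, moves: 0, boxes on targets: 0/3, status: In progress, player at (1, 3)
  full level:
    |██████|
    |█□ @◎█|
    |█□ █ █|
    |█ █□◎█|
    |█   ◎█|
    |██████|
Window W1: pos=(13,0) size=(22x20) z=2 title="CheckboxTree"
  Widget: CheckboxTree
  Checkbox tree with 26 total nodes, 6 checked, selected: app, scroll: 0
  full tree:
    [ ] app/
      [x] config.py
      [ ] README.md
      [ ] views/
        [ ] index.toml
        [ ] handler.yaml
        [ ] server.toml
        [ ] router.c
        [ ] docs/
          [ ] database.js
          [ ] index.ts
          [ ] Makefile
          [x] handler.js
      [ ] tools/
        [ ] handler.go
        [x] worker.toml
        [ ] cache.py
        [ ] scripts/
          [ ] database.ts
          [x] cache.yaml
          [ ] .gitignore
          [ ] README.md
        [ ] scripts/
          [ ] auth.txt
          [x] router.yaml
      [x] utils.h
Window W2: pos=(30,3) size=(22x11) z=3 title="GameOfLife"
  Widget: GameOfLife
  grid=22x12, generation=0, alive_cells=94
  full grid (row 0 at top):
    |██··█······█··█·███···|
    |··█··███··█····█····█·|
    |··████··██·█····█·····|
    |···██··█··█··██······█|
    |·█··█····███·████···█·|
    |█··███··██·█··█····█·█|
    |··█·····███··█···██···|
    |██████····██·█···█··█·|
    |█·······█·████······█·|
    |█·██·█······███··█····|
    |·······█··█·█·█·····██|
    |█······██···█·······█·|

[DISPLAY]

      ┏━━━━━━┠────────────────────┨━━━━━━━━
      ┃ Sokob┃>[-] app/       ┏━━━━━━━━━━━━
      ┠──────┃   [x] config.py┃ GameOfLife 
      ┃██████┃   [ ] README.md┠────────────
      ┃█□ @◎█┃   [-] views/   ┃Gen: 0      
      ┃█□ █ █┃     [ ] index.t┃··██··█··█··
      ┃█ █□◎█┃     [ ] handler┃█··█····███·
      ┃█   ◎█┃     [ ] server.┃··███··██·█·
      ┃██████┃     [ ] router.┃·█·····███··
      ┃Moves:┃     [-] docs/  ┃█████····██·
      ┃      ┃       [ ] datab┃·······█·███
      ┃      ┃       [ ] index┗━━━━━━━━━━━━
      ┃      ┃       [ ] Makefile ┃        
      ┃      ┃       [x] handler.j┃        


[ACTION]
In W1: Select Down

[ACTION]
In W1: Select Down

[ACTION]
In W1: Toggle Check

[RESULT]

      ┏━━━━━━┠────────────────────┨━━━━━━━━
      ┃ Sokob┃ [-] app/       ┏━━━━━━━━━━━━
      ┠──────┃   [x] config.py┃ GameOfLife 
      ┃██████┃>  [x] README.md┠────────────
      ┃█□ @◎█┃   [-] views/   ┃Gen: 0      
      ┃█□ █ █┃     [ ] index.t┃··██··█··█··
      ┃█ █□◎█┃     [ ] handler┃█··█····███·
      ┃█   ◎█┃     [ ] server.┃··███··██·█·
      ┃██████┃     [ ] router.┃·█·····███··
      ┃Moves:┃     [-] docs/  ┃█████····██·
      ┃      ┃       [ ] datab┃·······█·███
      ┃      ┃       [ ] index┗━━━━━━━━━━━━
      ┃      ┃       [ ] Makefile ┃        
      ┃      ┃       [x] handler.j┃        


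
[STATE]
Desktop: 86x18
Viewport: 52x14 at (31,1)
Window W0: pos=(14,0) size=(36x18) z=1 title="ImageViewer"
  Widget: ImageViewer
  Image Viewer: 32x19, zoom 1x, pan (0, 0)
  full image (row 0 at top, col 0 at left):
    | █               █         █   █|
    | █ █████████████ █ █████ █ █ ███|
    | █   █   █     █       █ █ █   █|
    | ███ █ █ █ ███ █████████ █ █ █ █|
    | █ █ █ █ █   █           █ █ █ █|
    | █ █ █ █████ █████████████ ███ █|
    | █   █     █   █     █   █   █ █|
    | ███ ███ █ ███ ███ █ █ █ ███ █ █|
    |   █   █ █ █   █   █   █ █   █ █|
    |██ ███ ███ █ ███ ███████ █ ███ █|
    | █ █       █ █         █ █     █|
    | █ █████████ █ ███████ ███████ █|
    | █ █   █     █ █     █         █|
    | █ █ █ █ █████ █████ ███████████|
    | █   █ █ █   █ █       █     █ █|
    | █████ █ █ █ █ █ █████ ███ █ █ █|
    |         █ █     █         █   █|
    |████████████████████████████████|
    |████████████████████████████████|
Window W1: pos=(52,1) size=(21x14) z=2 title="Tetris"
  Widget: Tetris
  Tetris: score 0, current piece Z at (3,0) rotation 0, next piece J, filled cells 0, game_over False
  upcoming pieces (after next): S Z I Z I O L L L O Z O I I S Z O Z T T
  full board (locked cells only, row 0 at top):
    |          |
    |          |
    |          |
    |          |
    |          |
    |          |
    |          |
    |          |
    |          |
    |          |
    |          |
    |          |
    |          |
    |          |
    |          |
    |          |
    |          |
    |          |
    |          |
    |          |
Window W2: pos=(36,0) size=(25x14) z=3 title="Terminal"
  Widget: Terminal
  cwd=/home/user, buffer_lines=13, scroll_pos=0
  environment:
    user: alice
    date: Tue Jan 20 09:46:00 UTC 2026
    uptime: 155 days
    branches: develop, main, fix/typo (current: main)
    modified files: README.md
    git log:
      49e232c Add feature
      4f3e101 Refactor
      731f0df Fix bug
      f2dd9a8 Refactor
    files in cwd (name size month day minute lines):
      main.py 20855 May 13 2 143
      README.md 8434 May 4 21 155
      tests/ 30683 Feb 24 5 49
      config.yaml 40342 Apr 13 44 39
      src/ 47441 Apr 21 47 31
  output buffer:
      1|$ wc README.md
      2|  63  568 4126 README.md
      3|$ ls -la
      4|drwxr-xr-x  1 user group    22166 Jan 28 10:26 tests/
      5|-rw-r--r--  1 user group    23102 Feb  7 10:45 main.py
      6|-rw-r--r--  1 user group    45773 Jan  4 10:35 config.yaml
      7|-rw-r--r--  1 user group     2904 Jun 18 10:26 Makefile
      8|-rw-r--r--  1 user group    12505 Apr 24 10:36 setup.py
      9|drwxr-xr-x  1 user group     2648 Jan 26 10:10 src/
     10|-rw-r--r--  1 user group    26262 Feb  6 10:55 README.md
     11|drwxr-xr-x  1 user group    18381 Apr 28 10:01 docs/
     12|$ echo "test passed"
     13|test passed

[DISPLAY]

     ┃ Terminal              ┃━━━━━━━━━━━┓          
─────┠───────────────────────┨           ┃          
 █   ┃$ wc README.md         ┃───────────┨          
 █ ██┃  63  568 4126 README.m┃  │Next:   ┃          
     ┃$ ls -la               ┃  │█       ┃          
█████┃drwxr-xr-x  1 user grou┃  │███     ┃          
     ┃-rw-r--r--  1 user grou┃  │        ┃          
█████┃-rw-r--r--  1 user grou┃  │        ┃          
     ┃-rw-r--r--  1 user grou┃  │        ┃          
██ █ ┃-rw-r--r--  1 user grou┃  │Score:  ┃          
   █ ┃drwxr-xr-x  1 user grou┃  │0       ┃          
 ████┃-rw-r--r--  1 user grou┃  │        ┃          
     ┗━━━━━━━━━━━━━━━━━━━━━━━┛  │        ┃          
██████ ███████ █  ┃  ┗━━━━━━━━━━━━━━━━━━━┛          


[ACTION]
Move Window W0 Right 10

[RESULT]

Viewe┃ Terminal              ┃━━━━━━━━━━━┓          
─────┠───────────────────────┨           ┃          
     ┃$ wc README.md         ┃───────────┨          
█████┃  63  568 4126 README.m┃  │Next:   ┃          
   █ ┃$ ls -la               ┃  │█       ┃          
 █ █ ┃drwxr-xr-x  1 user grou┃  │███     ┃          
 █ █ ┃-rw-r--r--  1 user grou┃  │        ┃          
 ████┃-rw-r--r--  1 user grou┃  │        ┃          
     ┃-rw-r--r--  1 user grou┃  │        ┃          
██ █ ┃-rw-r--r--  1 user grou┃  │Score:  ┃          
 █ █ ┃drwxr-xr-x  1 user grou┃  │0       ┃          
 ███ ┃-rw-r--r--  1 user grou┃  │        ┃          
     ┗━━━━━━━━━━━━━━━━━━━━━━━┛  │        ┃          
██████ █ ███████ ████┗━━━━━━━━━━━━━━━━━━━┛          


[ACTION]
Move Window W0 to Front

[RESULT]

Viewer                      ┃┃━━━━━━━━━━━┓          
────────────────────────────┨┨           ┃          
           █         █   █  ┃┃───────────┨          
██████████ █ █████ █ █ ███  ┃┃  │Next:   ┃          
   █     █       █ █ █   █  ┃┃  │█       ┃          
 █ █ ███ █████████ █ █ █ █  ┃┃  │███     ┃          
 █ █   █           █ █ █ █  ┃┃  │        ┃          
 █████ █████████████ ███ █  ┃┃  │        ┃          
     █   █     █   █   █ █  ┃┃  │        ┃          
██ █ ███ ███ █ █ █ ███ █ █  ┃┃  │Score:  ┃          
 █ █ █   █   █   █ █   █ █  ┃┃  │0       ┃          
 ███ █ ███ ███████ █ ███ █  ┃┃  │        ┃          
     █ █         █ █     █  ┃┛  │        ┃          
██████ █ ███████ ███████ █  ┃━━━━━━━━━━━━┛          


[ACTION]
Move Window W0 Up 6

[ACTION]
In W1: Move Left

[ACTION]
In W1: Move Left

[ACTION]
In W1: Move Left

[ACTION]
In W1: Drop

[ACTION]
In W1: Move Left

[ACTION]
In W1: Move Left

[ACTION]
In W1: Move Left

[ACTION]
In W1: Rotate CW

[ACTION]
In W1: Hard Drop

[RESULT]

Viewer                      ┃┃━━━━━━━━━━━┓          
────────────────────────────┨┨           ┃          
           █         █   █  ┃┃───────────┨          
██████████ █ █████ █ █ ███  ┃┃  │Next:   ┃          
   █     █       █ █ █   █  ┃┃  │ ░░     ┃          
 █ █ ███ █████████ █ █ █ █  ┃┃  │░░      ┃          
 █ █   █           █ █ █ █  ┃┃  │        ┃          
 █████ █████████████ ███ █  ┃┃  │        ┃          
     █   █     █   █   █ █  ┃┃  │        ┃          
██ █ ███ ███ █ █ █ ███ █ █  ┃┃  │Score:  ┃          
 █ █ █   █   █   █ █   █ █  ┃┃  │0       ┃          
 ███ █ ███ ███████ █ ███ █  ┃┃  │        ┃          
     █ █         █ █     █  ┃┛  │        ┃          
██████ █ ███████ ███████ █  ┃━━━━━━━━━━━━┛          
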